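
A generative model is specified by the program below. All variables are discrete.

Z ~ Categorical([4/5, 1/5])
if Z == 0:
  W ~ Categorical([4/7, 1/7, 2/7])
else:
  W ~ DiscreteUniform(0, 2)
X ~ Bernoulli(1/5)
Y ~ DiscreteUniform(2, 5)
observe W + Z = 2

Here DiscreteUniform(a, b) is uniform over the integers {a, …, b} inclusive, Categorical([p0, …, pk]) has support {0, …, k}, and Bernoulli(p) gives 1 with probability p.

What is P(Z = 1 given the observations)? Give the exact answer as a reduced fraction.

Enumerate traces; 16 have nonzero weight after conditioning:
  (Z=0, W=2, X=0, Y=2) weight 8/175
  (Z=0, W=2, X=0, Y=3) weight 8/175
  (Z=0, W=2, X=0, Y=4) weight 8/175
  (Z=0, W=2, X=0, Y=5) weight 8/175
  (Z=0, W=2, X=1, Y=2) weight 2/175
  (Z=0, W=2, X=1, Y=3) weight 2/175
  (Z=0, W=2, X=1, Y=4) weight 2/175
  (Z=0, W=2, X=1, Y=5) weight 2/175
  (Z=1, W=1, X=0, Y=2) weight 1/75
  … 7 more
Group by Z:
  weight(Z=0) = 8/35
  weight(Z=1) = 1/15
Total weight = 8/35 + 1/15 = 31/105
P(Z=0 | obs) = 8/35 / 31/105 = 24/31
P(Z=1 | obs) = 1/15 / 31/105 = 7/31

P(Z = 1 | obs) = 7/31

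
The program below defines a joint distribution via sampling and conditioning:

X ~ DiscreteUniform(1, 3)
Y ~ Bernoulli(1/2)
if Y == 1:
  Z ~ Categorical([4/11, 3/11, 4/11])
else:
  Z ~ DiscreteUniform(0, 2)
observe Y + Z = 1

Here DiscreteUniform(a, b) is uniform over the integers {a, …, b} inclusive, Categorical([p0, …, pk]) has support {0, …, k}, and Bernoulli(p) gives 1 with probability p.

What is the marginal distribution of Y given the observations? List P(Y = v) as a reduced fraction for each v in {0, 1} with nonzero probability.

P(Y=0) = 11/23, P(Y=1) = 12/23

Enumerate traces; 6 have nonzero weight after conditioning:
  (X=1, Y=0, Z=1) weight 1/18
  (X=1, Y=1, Z=0) weight 2/33
  (X=2, Y=0, Z=1) weight 1/18
  (X=2, Y=1, Z=0) weight 2/33
  (X=3, Y=0, Z=1) weight 1/18
  (X=3, Y=1, Z=0) weight 2/33
Group by Y:
  weight(Y=0) = 1/6
  weight(Y=1) = 2/11
Total weight = 1/6 + 2/11 = 23/66
P(Y=0 | obs) = 1/6 / 23/66 = 11/23
P(Y=1 | obs) = 2/11 / 23/66 = 12/23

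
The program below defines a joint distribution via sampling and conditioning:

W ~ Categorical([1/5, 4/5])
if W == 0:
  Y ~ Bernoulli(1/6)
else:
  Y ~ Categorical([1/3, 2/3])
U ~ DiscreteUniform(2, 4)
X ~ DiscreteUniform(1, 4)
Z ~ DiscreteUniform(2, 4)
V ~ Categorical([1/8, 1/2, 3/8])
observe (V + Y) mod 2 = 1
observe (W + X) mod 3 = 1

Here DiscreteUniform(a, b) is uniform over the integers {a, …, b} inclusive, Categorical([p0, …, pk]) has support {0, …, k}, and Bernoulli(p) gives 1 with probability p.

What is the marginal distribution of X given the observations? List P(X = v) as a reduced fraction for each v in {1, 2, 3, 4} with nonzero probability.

P(X=1) = 1/6, P(X=3) = 2/3, P(X=4) = 1/6

Enumerate traces; 81 have nonzero weight after conditioning:
  (W=0, Y=0, U=2, X=1, Z=2, V=1) weight 1/432
  (W=0, Y=0, U=2, X=1, Z=3, V=1) weight 1/432
  (W=0, Y=0, U=2, X=1, Z=4, V=1) weight 1/432
  (W=0, Y=0, U=2, X=4, Z=2, V=1) weight 1/432
  (W=0, Y=0, U=2, X=4, Z=3, V=1) weight 1/432
  (W=0, Y=0, U=2, X=4, Z=4, V=1) weight 1/432
  (W=0, Y=0, U=3, X=1, Z=2, V=1) weight 1/432
  (W=0, Y=0, U=3, X=1, Z=3, V=1) weight 1/432
  (W=1, Y=0, U=2, X=3, Z=2, V=1) weight 1/270
  … 72 more
Group by X:
  weight(X=1) = 1/40
  weight(X=3) = 1/10
  weight(X=4) = 1/40
Total weight = 1/40 + 1/10 + 1/40 = 3/20
P(X=1 | obs) = 1/40 / 3/20 = 1/6
P(X=3 | obs) = 1/10 / 3/20 = 2/3
P(X=4 | obs) = 1/40 / 3/20 = 1/6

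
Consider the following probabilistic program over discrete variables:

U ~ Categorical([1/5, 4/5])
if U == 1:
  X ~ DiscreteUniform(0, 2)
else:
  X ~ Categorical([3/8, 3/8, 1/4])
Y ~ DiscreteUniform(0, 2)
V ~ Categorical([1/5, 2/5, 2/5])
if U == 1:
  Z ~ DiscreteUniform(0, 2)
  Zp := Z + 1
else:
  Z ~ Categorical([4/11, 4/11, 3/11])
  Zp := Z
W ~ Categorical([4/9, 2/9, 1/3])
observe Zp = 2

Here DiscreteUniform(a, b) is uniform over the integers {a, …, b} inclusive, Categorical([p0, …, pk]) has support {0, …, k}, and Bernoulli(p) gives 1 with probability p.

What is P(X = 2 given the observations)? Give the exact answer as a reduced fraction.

P(X = 2 | obs) = 203/636

Enumerate traces; 162 have nonzero weight after conditioning:
  (U=0, X=0, Y=0, V=0, Z=2, W=0) weight 1/1650
  (U=0, X=0, Y=0, V=0, Z=2, W=1) weight 1/3300
  (U=0, X=0, Y=0, V=0, Z=2, W=2) weight 1/2200
  (U=0, X=0, Y=0, V=1, Z=2, W=0) weight 1/825
  (U=0, X=0, Y=0, V=1, Z=2, W=1) weight 1/1650
  (U=0, X=0, Y=0, V=1, Z=2, W=2) weight 1/1100
  (U=0, X=0, Y=0, V=2, Z=2, W=0) weight 1/825
  (U=0, X=0, Y=0, V=2, Z=2, W=1) weight 1/1650
  (U=0, X=1, Y=0, V=0, Z=2, W=0) weight 1/1650
  (U=0, X=2, Y=0, V=0, Z=2, W=0) weight 1/2475
  … 152 more
Group by X:
  weight(X=0) = 433/3960
  weight(X=1) = 433/3960
  weight(X=2) = 203/1980
Total weight = 433/3960 + 433/3960 + 203/1980 = 53/165
P(X=0 | obs) = 433/3960 / 53/165 = 433/1272
P(X=1 | obs) = 433/3960 / 53/165 = 433/1272
P(X=2 | obs) = 203/1980 / 53/165 = 203/636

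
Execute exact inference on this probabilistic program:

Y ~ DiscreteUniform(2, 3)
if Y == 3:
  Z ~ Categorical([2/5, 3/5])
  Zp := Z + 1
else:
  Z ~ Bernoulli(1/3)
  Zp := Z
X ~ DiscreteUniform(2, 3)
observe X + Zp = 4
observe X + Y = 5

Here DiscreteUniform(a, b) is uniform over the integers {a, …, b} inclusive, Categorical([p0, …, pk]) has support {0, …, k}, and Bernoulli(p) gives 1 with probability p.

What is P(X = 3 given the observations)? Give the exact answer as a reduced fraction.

P(X = 3 | obs) = 5/14

Enumerate traces; 2 have nonzero weight after conditioning:
  (Y=2, Z=1, X=3) weight 1/12
  (Y=3, Z=1, X=2) weight 3/20
Group by X:
  weight(X=2) = 3/20
  weight(X=3) = 1/12
Total weight = 3/20 + 1/12 = 7/30
P(X=2 | obs) = 3/20 / 7/30 = 9/14
P(X=3 | obs) = 1/12 / 7/30 = 5/14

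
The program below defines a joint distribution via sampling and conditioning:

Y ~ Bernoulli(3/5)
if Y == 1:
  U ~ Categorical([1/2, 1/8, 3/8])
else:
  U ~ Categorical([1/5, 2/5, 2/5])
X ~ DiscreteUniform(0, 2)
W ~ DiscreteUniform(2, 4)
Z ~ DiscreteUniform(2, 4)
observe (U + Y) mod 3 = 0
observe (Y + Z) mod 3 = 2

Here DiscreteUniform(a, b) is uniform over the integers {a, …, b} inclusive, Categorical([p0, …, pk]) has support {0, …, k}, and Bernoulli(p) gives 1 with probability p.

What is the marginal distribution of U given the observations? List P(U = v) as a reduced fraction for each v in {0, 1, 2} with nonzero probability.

P(U=0) = 16/61, P(U=2) = 45/61

Enumerate traces; 18 have nonzero weight after conditioning:
  (Y=0, U=0, X=0, W=2, Z=2) weight 2/675
  (Y=0, U=0, X=0, W=3, Z=2) weight 2/675
  (Y=0, U=0, X=0, W=4, Z=2) weight 2/675
  (Y=0, U=0, X=1, W=2, Z=2) weight 2/675
  (Y=0, U=0, X=1, W=3, Z=2) weight 2/675
  (Y=0, U=0, X=1, W=4, Z=2) weight 2/675
  (Y=0, U=0, X=2, W=2, Z=2) weight 2/675
  (Y=0, U=0, X=2, W=3, Z=2) weight 2/675
  (Y=1, U=2, X=0, W=2, Z=4) weight 1/120
  … 9 more
Group by U:
  weight(U=0) = 2/75
  weight(U=2) = 3/40
Total weight = 2/75 + 3/40 = 61/600
P(U=0 | obs) = 2/75 / 61/600 = 16/61
P(U=2 | obs) = 3/40 / 61/600 = 45/61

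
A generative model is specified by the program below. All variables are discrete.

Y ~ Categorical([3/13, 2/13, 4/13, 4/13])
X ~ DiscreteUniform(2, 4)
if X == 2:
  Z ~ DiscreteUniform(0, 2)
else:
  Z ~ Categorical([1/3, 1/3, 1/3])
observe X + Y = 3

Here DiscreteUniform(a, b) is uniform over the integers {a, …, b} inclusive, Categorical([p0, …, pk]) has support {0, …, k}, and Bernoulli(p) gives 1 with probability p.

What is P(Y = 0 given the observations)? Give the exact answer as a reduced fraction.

P(Y = 0 | obs) = 3/5

Enumerate traces; 6 have nonzero weight after conditioning:
  (Y=0, X=3, Z=0) weight 1/39
  (Y=0, X=3, Z=1) weight 1/39
  (Y=0, X=3, Z=2) weight 1/39
  (Y=1, X=2, Z=0) weight 2/117
  (Y=1, X=2, Z=1) weight 2/117
  (Y=1, X=2, Z=2) weight 2/117
Group by Y:
  weight(Y=0) = 1/13
  weight(Y=1) = 2/39
Total weight = 1/13 + 2/39 = 5/39
P(Y=0 | obs) = 1/13 / 5/39 = 3/5
P(Y=1 | obs) = 2/39 / 5/39 = 2/5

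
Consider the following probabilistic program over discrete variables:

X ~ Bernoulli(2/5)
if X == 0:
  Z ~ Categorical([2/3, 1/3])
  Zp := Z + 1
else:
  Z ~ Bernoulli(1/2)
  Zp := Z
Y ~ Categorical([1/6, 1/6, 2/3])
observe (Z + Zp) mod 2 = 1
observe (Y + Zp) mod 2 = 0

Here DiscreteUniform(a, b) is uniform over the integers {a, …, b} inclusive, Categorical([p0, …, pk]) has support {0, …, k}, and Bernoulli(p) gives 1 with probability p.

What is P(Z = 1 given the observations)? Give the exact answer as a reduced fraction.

Enumerate traces; 3 have nonzero weight after conditioning:
  (X=0, Z=0, Y=1) weight 1/15
  (X=0, Z=1, Y=0) weight 1/30
  (X=0, Z=1, Y=2) weight 2/15
Group by Z:
  weight(Z=0) = 1/15
  weight(Z=1) = 1/6
Total weight = 1/15 + 1/6 = 7/30
P(Z=0 | obs) = 1/15 / 7/30 = 2/7
P(Z=1 | obs) = 1/6 / 7/30 = 5/7

P(Z = 1 | obs) = 5/7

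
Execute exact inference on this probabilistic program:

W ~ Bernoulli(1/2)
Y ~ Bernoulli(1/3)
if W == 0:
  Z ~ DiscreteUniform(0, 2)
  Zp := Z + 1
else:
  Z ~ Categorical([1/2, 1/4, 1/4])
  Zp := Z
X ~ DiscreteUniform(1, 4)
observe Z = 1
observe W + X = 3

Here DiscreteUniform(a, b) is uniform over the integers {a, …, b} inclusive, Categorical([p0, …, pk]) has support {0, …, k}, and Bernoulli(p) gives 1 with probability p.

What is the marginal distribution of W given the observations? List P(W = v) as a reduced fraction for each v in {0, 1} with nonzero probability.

P(W=0) = 4/7, P(W=1) = 3/7

Enumerate traces; 4 have nonzero weight after conditioning:
  (W=0, Y=0, Z=1, X=3) weight 1/36
  (W=0, Y=1, Z=1, X=3) weight 1/72
  (W=1, Y=0, Z=1, X=2) weight 1/48
  (W=1, Y=1, Z=1, X=2) weight 1/96
Group by W:
  weight(W=0) = 1/24
  weight(W=1) = 1/32
Total weight = 1/24 + 1/32 = 7/96
P(W=0 | obs) = 1/24 / 7/96 = 4/7
P(W=1 | obs) = 1/32 / 7/96 = 3/7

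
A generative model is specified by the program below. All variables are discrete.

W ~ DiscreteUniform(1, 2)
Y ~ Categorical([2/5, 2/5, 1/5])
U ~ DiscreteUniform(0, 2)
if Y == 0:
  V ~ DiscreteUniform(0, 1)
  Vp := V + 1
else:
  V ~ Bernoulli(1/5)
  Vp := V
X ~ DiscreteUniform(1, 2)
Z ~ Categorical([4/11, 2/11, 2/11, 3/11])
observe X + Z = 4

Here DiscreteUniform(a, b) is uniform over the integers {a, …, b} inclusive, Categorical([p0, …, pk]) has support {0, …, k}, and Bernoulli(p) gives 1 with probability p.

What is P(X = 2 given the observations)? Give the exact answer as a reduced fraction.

P(X = 2 | obs) = 2/5

Enumerate traces; 72 have nonzero weight after conditioning:
  (W=1, Y=0, U=0, V=0, X=1, Z=3) weight 1/220
  (W=1, Y=0, U=0, V=0, X=2, Z=2) weight 1/330
  (W=1, Y=0, U=0, V=1, X=1, Z=3) weight 1/220
  (W=1, Y=0, U=0, V=1, X=2, Z=2) weight 1/330
  (W=1, Y=0, U=1, V=0, X=1, Z=3) weight 1/220
  (W=1, Y=0, U=1, V=0, X=2, Z=2) weight 1/330
  (W=1, Y=0, U=1, V=1, X=1, Z=3) weight 1/220
  (W=1, Y=0, U=1, V=1, X=2, Z=2) weight 1/330
  … 64 more
Group by X:
  weight(X=1) = 3/22
  weight(X=2) = 1/11
Total weight = 3/22 + 1/11 = 5/22
P(X=1 | obs) = 3/22 / 5/22 = 3/5
P(X=2 | obs) = 1/11 / 5/22 = 2/5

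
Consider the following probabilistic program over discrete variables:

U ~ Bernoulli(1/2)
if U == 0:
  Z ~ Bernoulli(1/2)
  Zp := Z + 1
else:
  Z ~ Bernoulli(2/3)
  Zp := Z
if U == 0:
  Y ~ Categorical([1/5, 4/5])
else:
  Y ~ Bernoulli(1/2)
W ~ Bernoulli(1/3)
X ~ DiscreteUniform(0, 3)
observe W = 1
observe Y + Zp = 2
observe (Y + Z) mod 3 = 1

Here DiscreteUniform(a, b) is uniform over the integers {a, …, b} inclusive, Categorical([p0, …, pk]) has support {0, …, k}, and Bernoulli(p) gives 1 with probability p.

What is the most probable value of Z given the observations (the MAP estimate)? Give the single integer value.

Enumerate traces; 8 have nonzero weight after conditioning:
  (U=0, Z=0, Y=1, W=1, X=0) weight 1/60
  (U=0, Z=0, Y=1, W=1, X=1) weight 1/60
  (U=0, Z=0, Y=1, W=1, X=2) weight 1/60
  (U=0, Z=0, Y=1, W=1, X=3) weight 1/60
  (U=0, Z=1, Y=0, W=1, X=0) weight 1/240
  (U=0, Z=1, Y=0, W=1, X=1) weight 1/240
  (U=0, Z=1, Y=0, W=1, X=2) weight 1/240
  (U=0, Z=1, Y=0, W=1, X=3) weight 1/240
Group by Z:
  weight(Z=0) = 1/15
  weight(Z=1) = 1/60
Total weight = 1/15 + 1/60 = 1/12
P(Z=0 | obs) = 1/15 / 1/12 = 4/5
P(Z=1 | obs) = 1/60 / 1/12 = 1/5
argmax = 0

argmax_v P(Z = v | obs) = 0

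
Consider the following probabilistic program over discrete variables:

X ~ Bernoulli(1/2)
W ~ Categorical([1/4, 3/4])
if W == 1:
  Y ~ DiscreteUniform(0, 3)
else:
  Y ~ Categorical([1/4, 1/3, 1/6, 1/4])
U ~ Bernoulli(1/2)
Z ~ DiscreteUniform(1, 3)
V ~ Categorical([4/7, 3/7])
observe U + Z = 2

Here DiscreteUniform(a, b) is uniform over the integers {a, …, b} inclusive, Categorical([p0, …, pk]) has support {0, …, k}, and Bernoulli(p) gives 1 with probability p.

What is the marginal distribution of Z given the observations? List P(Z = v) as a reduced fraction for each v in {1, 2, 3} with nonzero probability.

Enumerate traces; 64 have nonzero weight after conditioning:
  (X=0, W=0, Y=0, U=0, Z=2, V=0) weight 1/336
  (X=0, W=0, Y=0, U=0, Z=2, V=1) weight 1/448
  (X=0, W=0, Y=0, U=1, Z=1, V=0) weight 1/336
  (X=0, W=0, Y=0, U=1, Z=1, V=1) weight 1/448
  (X=0, W=0, Y=1, U=0, Z=2, V=0) weight 1/252
  (X=0, W=0, Y=1, U=0, Z=2, V=1) weight 1/336
  (X=0, W=0, Y=1, U=1, Z=1, V=0) weight 1/252
  (X=0, W=0, Y=1, U=1, Z=1, V=1) weight 1/336
  … 56 more
Group by Z:
  weight(Z=1) = 1/6
  weight(Z=2) = 1/6
Total weight = 1/6 + 1/6 = 1/3
P(Z=1 | obs) = 1/6 / 1/3 = 1/2
P(Z=2 | obs) = 1/6 / 1/3 = 1/2

P(Z=1) = 1/2, P(Z=2) = 1/2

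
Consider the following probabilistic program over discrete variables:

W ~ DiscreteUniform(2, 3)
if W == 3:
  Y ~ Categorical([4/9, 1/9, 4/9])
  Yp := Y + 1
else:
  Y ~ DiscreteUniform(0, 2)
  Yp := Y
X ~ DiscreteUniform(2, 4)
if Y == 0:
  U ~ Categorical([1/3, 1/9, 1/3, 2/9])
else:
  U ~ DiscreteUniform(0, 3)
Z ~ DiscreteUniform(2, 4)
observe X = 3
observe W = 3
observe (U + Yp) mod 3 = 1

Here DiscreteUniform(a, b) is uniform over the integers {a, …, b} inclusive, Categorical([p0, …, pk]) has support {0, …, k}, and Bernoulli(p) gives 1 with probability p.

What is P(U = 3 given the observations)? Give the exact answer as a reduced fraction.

P(U = 3 | obs) = 32/125

Enumerate traces; 12 have nonzero weight after conditioning:
  (W=3, Y=0, X=3, U=0, Z=2) weight 2/243
  (W=3, Y=0, X=3, U=0, Z=3) weight 2/243
  (W=3, Y=0, X=3, U=0, Z=4) weight 2/243
  (W=3, Y=0, X=3, U=3, Z=2) weight 4/729
  (W=3, Y=0, X=3, U=3, Z=3) weight 4/729
  (W=3, Y=0, X=3, U=3, Z=4) weight 4/729
  (W=3, Y=1, X=3, U=2, Z=2) weight 1/648
  (W=3, Y=1, X=3, U=2, Z=3) weight 1/648
  (W=3, Y=2, X=3, U=1, Z=2) weight 1/162
  … 3 more
Group by U:
  weight(U=0) = 2/81
  weight(U=1) = 1/54
  weight(U=2) = 1/216
  weight(U=3) = 4/243
Total weight = 2/81 + 1/54 + 1/216 + 4/243 = 125/1944
P(U=0 | obs) = 2/81 / 125/1944 = 48/125
P(U=1 | obs) = 1/54 / 125/1944 = 36/125
P(U=2 | obs) = 1/216 / 125/1944 = 9/125
P(U=3 | obs) = 4/243 / 125/1944 = 32/125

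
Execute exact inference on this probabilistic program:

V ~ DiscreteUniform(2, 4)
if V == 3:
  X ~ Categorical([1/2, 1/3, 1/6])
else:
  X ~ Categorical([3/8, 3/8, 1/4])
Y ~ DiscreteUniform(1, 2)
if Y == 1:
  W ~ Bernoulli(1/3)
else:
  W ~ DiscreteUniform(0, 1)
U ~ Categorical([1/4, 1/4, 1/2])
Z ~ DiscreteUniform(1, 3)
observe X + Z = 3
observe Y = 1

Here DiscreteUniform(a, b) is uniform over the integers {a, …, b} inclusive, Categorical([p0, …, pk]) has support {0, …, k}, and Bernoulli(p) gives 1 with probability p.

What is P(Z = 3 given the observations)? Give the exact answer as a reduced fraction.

Enumerate traces; 54 have nonzero weight after conditioning:
  (V=2, X=0, Y=1, W=0, U=0, Z=3) weight 1/288
  (V=2, X=0, Y=1, W=0, U=1, Z=3) weight 1/288
  (V=2, X=0, Y=1, W=0, U=2, Z=3) weight 1/144
  (V=2, X=0, Y=1, W=1, U=0, Z=3) weight 1/576
  (V=2, X=0, Y=1, W=1, U=1, Z=3) weight 1/576
  (V=2, X=0, Y=1, W=1, U=2, Z=3) weight 1/288
  (V=2, X=1, Y=1, W=0, U=0, Z=2) weight 1/288
  (V=2, X=1, Y=1, W=0, U=1, Z=2) weight 1/288
  (V=2, X=2, Y=1, W=0, U=0, Z=1) weight 1/432
  … 45 more
Group by Z:
  weight(Z=1) = 1/27
  weight(Z=2) = 13/216
  weight(Z=3) = 5/72
Total weight = 1/27 + 13/216 + 5/72 = 1/6
P(Z=1 | obs) = 1/27 / 1/6 = 2/9
P(Z=2 | obs) = 13/216 / 1/6 = 13/36
P(Z=3 | obs) = 5/72 / 1/6 = 5/12

P(Z = 3 | obs) = 5/12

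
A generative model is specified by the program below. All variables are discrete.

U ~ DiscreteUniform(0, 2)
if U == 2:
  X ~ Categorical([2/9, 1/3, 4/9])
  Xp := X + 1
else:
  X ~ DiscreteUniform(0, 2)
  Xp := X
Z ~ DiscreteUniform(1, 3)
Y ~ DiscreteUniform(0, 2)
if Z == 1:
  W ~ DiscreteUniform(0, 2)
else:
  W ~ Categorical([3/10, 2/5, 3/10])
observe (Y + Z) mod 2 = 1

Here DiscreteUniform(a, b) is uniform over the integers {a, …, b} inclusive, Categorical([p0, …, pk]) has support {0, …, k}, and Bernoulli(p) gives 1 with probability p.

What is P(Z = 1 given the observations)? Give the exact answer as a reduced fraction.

Enumerate traces; 135 have nonzero weight after conditioning:
  (U=0, X=0, Z=1, Y=0, W=0) weight 1/243
  (U=0, X=0, Z=1, Y=0, W=1) weight 1/243
  (U=0, X=0, Z=1, Y=0, W=2) weight 1/243
  (U=0, X=0, Z=1, Y=2, W=0) weight 1/243
  (U=0, X=0, Z=1, Y=2, W=1) weight 1/243
  (U=0, X=0, Z=1, Y=2, W=2) weight 1/243
  (U=0, X=0, Z=2, Y=1, W=0) weight 1/270
  (U=0, X=0, Z=2, Y=1, W=1) weight 2/405
  (U=0, X=0, Z=3, Y=0, W=0) weight 1/270
  … 126 more
Group by Z:
  weight(Z=1) = 2/9
  weight(Z=2) = 1/9
  weight(Z=3) = 2/9
Total weight = 2/9 + 1/9 + 2/9 = 5/9
P(Z=1 | obs) = 2/9 / 5/9 = 2/5
P(Z=2 | obs) = 1/9 / 5/9 = 1/5
P(Z=3 | obs) = 2/9 / 5/9 = 2/5

P(Z = 1 | obs) = 2/5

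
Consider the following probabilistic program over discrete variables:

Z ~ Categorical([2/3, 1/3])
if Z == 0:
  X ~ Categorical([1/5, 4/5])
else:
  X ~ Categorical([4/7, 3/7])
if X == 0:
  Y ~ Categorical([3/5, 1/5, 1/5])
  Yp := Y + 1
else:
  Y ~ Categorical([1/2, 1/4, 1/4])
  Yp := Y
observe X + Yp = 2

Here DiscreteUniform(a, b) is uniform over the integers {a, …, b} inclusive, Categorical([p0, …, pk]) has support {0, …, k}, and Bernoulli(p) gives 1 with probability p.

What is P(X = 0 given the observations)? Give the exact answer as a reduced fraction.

Enumerate traces; 4 have nonzero weight after conditioning:
  (Z=0, X=0, Y=1) weight 2/75
  (Z=0, X=1, Y=1) weight 2/15
  (Z=1, X=0, Y=1) weight 4/105
  (Z=1, X=1, Y=1) weight 1/28
Group by X:
  weight(X=0) = 34/525
  weight(X=1) = 71/420
Total weight = 34/525 + 71/420 = 491/2100
P(X=0 | obs) = 34/525 / 491/2100 = 136/491
P(X=1 | obs) = 71/420 / 491/2100 = 355/491

P(X = 0 | obs) = 136/491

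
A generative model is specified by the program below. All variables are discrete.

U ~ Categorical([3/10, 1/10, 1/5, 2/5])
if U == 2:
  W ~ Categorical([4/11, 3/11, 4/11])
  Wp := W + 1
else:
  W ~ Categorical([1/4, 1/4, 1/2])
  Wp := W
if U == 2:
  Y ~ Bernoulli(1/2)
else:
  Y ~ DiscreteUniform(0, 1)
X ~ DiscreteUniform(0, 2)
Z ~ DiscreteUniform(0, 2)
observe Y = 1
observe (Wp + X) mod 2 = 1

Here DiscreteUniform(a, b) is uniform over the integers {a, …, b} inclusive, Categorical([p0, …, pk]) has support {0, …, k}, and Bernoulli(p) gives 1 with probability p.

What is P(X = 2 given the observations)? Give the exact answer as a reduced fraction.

Enumerate traces; 51 have nonzero weight after conditioning:
  (U=0, W=0, Y=1, X=1, Z=0) weight 1/240
  (U=0, W=0, Y=1, X=1, Z=1) weight 1/240
  (U=0, W=0, Y=1, X=1, Z=2) weight 1/240
  (U=0, W=1, Y=1, X=0, Z=0) weight 1/240
  (U=0, W=1, Y=1, X=0, Z=1) weight 1/240
  (U=0, W=1, Y=1, X=0, Z=2) weight 1/240
  (U=0, W=1, Y=1, X=2, Z=0) weight 1/240
  (U=0, W=1, Y=1, X=2, Z=1) weight 1/240
  … 43 more
Group by X:
  weight(X=0) = 19/330
  weight(X=1) = 6/55
  weight(X=2) = 19/330
Total weight = 19/330 + 6/55 + 19/330 = 37/165
P(X=0 | obs) = 19/330 / 37/165 = 19/74
P(X=1 | obs) = 6/55 / 37/165 = 18/37
P(X=2 | obs) = 19/330 / 37/165 = 19/74

P(X = 2 | obs) = 19/74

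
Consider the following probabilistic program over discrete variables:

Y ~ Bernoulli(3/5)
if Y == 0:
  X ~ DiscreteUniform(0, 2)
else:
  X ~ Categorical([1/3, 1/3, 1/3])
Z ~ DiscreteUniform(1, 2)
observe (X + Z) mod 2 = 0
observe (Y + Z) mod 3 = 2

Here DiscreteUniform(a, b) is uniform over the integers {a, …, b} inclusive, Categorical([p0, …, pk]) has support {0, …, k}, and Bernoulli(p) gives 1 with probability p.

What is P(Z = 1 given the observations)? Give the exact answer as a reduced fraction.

Enumerate traces; 3 have nonzero weight after conditioning:
  (Y=0, X=0, Z=2) weight 1/15
  (Y=0, X=2, Z=2) weight 1/15
  (Y=1, X=1, Z=1) weight 1/10
Group by Z:
  weight(Z=1) = 1/10
  weight(Z=2) = 2/15
Total weight = 1/10 + 2/15 = 7/30
P(Z=1 | obs) = 1/10 / 7/30 = 3/7
P(Z=2 | obs) = 2/15 / 7/30 = 4/7

P(Z = 1 | obs) = 3/7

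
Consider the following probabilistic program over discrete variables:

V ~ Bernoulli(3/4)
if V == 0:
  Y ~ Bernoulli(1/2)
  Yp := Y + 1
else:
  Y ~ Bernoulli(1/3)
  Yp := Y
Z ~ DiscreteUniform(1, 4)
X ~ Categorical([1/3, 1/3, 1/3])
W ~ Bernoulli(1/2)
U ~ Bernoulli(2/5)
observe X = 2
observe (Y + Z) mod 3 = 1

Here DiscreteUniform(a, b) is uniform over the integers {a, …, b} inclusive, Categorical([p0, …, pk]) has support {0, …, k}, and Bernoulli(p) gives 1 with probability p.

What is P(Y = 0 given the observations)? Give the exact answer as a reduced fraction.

P(Y = 0 | obs) = 10/13

Enumerate traces; 24 have nonzero weight after conditioning:
  (V=0, Y=0, Z=1, X=2, W=0, U=0) weight 1/320
  (V=0, Y=0, Z=1, X=2, W=0, U=1) weight 1/480
  (V=0, Y=0, Z=1, X=2, W=1, U=0) weight 1/320
  (V=0, Y=0, Z=1, X=2, W=1, U=1) weight 1/480
  (V=0, Y=0, Z=4, X=2, W=0, U=0) weight 1/320
  (V=0, Y=0, Z=4, X=2, W=0, U=1) weight 1/480
  (V=0, Y=0, Z=4, X=2, W=1, U=0) weight 1/320
  (V=0, Y=0, Z=4, X=2, W=1, U=1) weight 1/480
  (V=0, Y=1, Z=3, X=2, W=0, U=0) weight 1/320
  … 15 more
Group by Y:
  weight(Y=0) = 5/48
  weight(Y=1) = 1/32
Total weight = 5/48 + 1/32 = 13/96
P(Y=0 | obs) = 5/48 / 13/96 = 10/13
P(Y=1 | obs) = 1/32 / 13/96 = 3/13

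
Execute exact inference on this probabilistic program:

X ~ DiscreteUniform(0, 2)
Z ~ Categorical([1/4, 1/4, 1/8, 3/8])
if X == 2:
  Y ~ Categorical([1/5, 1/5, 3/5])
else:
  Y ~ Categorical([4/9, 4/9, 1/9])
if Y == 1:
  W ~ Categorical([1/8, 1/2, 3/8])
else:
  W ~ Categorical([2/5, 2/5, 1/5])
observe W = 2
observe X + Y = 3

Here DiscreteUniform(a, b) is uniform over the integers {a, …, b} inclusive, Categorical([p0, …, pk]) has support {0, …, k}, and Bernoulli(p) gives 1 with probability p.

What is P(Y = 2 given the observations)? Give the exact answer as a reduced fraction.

Enumerate traces; 8 have nonzero weight after conditioning:
  (X=1, Z=0, Y=2, W=2) weight 1/540
  (X=1, Z=1, Y=2, W=2) weight 1/540
  (X=1, Z=2, Y=2, W=2) weight 1/1080
  (X=1, Z=3, Y=2, W=2) weight 1/360
  (X=2, Z=0, Y=1, W=2) weight 1/160
  (X=2, Z=1, Y=1, W=2) weight 1/160
  (X=2, Z=2, Y=1, W=2) weight 1/320
  (X=2, Z=3, Y=1, W=2) weight 3/320
Group by Y:
  weight(Y=1) = 1/40
  weight(Y=2) = 1/135
Total weight = 1/40 + 1/135 = 7/216
P(Y=1 | obs) = 1/40 / 7/216 = 27/35
P(Y=2 | obs) = 1/135 / 7/216 = 8/35

P(Y = 2 | obs) = 8/35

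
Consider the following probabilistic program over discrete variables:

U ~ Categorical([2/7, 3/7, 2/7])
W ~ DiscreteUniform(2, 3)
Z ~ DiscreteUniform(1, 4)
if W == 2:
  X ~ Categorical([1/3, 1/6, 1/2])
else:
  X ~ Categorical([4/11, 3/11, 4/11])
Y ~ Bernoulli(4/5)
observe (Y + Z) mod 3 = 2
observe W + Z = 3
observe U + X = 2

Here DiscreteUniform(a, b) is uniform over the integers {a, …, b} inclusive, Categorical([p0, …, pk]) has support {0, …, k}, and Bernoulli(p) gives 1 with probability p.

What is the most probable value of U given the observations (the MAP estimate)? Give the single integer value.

Enumerate traces; 3 have nonzero weight after conditioning:
  (U=0, W=2, Z=1, X=2, Y=1) weight 1/70
  (U=1, W=2, Z=1, X=1, Y=1) weight 1/140
  (U=2, W=2, Z=1, X=0, Y=1) weight 1/105
Group by U:
  weight(U=0) = 1/70
  weight(U=1) = 1/140
  weight(U=2) = 1/105
Total weight = 1/70 + 1/140 + 1/105 = 13/420
P(U=0 | obs) = 1/70 / 13/420 = 6/13
P(U=1 | obs) = 1/140 / 13/420 = 3/13
P(U=2 | obs) = 1/105 / 13/420 = 4/13
argmax = 0

argmax_v P(U = v | obs) = 0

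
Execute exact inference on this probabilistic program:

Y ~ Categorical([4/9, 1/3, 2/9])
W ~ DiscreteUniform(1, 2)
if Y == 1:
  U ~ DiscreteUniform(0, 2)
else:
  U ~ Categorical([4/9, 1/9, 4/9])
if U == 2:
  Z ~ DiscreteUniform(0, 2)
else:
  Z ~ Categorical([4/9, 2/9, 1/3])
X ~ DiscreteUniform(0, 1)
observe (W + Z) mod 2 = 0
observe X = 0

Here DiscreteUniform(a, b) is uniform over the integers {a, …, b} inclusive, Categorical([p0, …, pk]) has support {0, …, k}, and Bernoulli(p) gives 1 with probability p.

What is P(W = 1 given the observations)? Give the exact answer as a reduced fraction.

Enumerate traces; 27 have nonzero weight after conditioning:
  (Y=0, W=1, U=0, Z=1, X=0) weight 8/729
  (Y=0, W=1, U=1, Z=1, X=0) weight 2/729
  (Y=0, W=1, U=2, Z=1, X=0) weight 4/243
  (Y=0, W=2, U=0, Z=0, X=0) weight 16/729
  (Y=0, W=2, U=0, Z=2, X=0) weight 4/243
  (Y=0, W=2, U=1, Z=0, X=0) weight 4/729
  (Y=0, W=2, U=1, Z=2, X=0) weight 1/243
  (Y=0, W=2, U=2, Z=0, X=0) weight 4/243
  … 19 more
Group by W:
  weight(W=1) = 65/972
  weight(W=2) = 89/486
Total weight = 65/972 + 89/486 = 1/4
P(W=1 | obs) = 65/972 / 1/4 = 65/243
P(W=2 | obs) = 89/486 / 1/4 = 178/243

P(W = 1 | obs) = 65/243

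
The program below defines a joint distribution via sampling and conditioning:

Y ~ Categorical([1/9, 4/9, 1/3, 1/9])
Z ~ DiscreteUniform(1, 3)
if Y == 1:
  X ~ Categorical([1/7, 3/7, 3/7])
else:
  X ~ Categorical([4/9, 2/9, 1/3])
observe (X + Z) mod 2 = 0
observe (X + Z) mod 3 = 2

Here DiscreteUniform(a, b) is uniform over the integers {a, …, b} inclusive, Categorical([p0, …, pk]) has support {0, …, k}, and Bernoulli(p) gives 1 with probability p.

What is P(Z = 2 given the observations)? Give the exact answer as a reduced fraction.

P(Z = 2 | obs) = 88/177

Enumerate traces; 8 have nonzero weight after conditioning:
  (Y=0, Z=1, X=1) weight 2/243
  (Y=0, Z=2, X=0) weight 4/243
  (Y=1, Z=1, X=1) weight 4/63
  (Y=1, Z=2, X=0) weight 4/189
  (Y=2, Z=1, X=1) weight 2/81
  (Y=2, Z=2, X=0) weight 4/81
  (Y=3, Z=1, X=1) weight 2/243
  (Y=3, Z=2, X=0) weight 4/243
Group by Z:
  weight(Z=1) = 178/1701
  weight(Z=2) = 176/1701
Total weight = 178/1701 + 176/1701 = 118/567
P(Z=1 | obs) = 178/1701 / 118/567 = 89/177
P(Z=2 | obs) = 176/1701 / 118/567 = 88/177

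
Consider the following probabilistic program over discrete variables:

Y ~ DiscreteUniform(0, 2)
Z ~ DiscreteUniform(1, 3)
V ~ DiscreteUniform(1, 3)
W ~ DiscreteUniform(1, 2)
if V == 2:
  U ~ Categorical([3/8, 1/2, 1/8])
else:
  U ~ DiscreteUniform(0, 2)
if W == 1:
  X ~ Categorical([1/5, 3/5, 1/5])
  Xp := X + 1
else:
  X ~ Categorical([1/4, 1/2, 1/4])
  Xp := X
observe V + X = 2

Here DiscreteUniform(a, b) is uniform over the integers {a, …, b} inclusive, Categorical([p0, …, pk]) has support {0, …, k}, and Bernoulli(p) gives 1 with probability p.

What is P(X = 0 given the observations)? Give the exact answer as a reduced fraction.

Enumerate traces; 108 have nonzero weight after conditioning:
  (Y=0, Z=1, V=1, W=1, U=0, X=1) weight 1/270
  (Y=0, Z=1, V=1, W=1, U=1, X=1) weight 1/270
  (Y=0, Z=1, V=1, W=1, U=2, X=1) weight 1/270
  (Y=0, Z=1, V=1, W=2, U=0, X=1) weight 1/324
  (Y=0, Z=1, V=1, W=2, U=1, X=1) weight 1/324
  (Y=0, Z=1, V=1, W=2, U=2, X=1) weight 1/324
  (Y=0, Z=1, V=2, W=1, U=0, X=0) weight 1/720
  (Y=0, Z=1, V=2, W=1, U=1, X=0) weight 1/540
  … 100 more
Group by X:
  weight(X=0) = 3/40
  weight(X=1) = 11/60
Total weight = 3/40 + 11/60 = 31/120
P(X=0 | obs) = 3/40 / 31/120 = 9/31
P(X=1 | obs) = 11/60 / 31/120 = 22/31

P(X = 0 | obs) = 9/31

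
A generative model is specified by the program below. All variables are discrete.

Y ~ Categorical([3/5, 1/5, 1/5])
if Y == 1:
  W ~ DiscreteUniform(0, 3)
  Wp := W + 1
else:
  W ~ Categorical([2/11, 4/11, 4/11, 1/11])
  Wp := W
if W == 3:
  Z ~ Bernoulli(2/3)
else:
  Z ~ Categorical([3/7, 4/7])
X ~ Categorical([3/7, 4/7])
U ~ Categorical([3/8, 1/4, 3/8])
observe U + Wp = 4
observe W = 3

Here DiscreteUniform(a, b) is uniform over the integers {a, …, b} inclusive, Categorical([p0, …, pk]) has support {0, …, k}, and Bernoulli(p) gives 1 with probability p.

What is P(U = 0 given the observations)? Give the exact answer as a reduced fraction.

Enumerate traces; 12 have nonzero weight after conditioning:
  (Y=0, W=3, Z=0, X=0, U=1) weight 3/1540
  (Y=0, W=3, Z=0, X=1, U=1) weight 1/385
  (Y=0, W=3, Z=1, X=0, U=1) weight 3/770
  (Y=0, W=3, Z=1, X=1, U=1) weight 2/385
  (Y=1, W=3, Z=0, X=0, U=0) weight 3/1120
  (Y=1, W=3, Z=0, X=1, U=0) weight 1/280
  (Y=1, W=3, Z=1, X=0, U=0) weight 3/560
  (Y=1, W=3, Z=1, X=1, U=0) weight 1/140
  … 4 more
Group by U:
  weight(U=0) = 3/160
  weight(U=1) = 1/55
Total weight = 3/160 + 1/55 = 13/352
P(U=0 | obs) = 3/160 / 13/352 = 33/65
P(U=1 | obs) = 1/55 / 13/352 = 32/65

P(U = 0 | obs) = 33/65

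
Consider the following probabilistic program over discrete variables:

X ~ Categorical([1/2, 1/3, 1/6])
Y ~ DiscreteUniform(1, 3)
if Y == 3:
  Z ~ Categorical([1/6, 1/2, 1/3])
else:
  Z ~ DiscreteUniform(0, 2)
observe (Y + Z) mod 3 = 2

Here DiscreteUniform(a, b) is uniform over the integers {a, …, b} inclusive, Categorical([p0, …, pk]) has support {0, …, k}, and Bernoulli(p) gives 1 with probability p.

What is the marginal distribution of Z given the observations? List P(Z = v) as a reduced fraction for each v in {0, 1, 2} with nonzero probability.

P(Z=0) = 1/3, P(Z=1) = 1/3, P(Z=2) = 1/3

Enumerate traces; 9 have nonzero weight after conditioning:
  (X=0, Y=1, Z=1) weight 1/18
  (X=0, Y=2, Z=0) weight 1/18
  (X=0, Y=3, Z=2) weight 1/18
  (X=1, Y=1, Z=1) weight 1/27
  (X=1, Y=2, Z=0) weight 1/27
  (X=1, Y=3, Z=2) weight 1/27
  (X=2, Y=1, Z=1) weight 1/54
  (X=2, Y=2, Z=0) weight 1/54
  … 1 more
Group by Z:
  weight(Z=0) = 1/9
  weight(Z=1) = 1/9
  weight(Z=2) = 1/9
Total weight = 1/9 + 1/9 + 1/9 = 1/3
P(Z=0 | obs) = 1/9 / 1/3 = 1/3
P(Z=1 | obs) = 1/9 / 1/3 = 1/3
P(Z=2 | obs) = 1/9 / 1/3 = 1/3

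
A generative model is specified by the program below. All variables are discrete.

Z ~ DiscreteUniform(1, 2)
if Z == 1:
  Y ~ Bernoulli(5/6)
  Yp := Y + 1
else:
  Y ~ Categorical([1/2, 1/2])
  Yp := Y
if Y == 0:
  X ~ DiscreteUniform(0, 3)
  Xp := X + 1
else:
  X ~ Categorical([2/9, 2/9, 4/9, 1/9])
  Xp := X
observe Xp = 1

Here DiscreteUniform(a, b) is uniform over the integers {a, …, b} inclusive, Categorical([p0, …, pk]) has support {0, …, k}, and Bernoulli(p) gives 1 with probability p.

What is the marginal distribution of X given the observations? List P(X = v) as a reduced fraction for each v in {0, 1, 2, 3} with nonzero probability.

Enumerate traces; 4 have nonzero weight after conditioning:
  (Z=1, Y=0, X=0) weight 1/48
  (Z=1, Y=1, X=1) weight 5/54
  (Z=2, Y=0, X=0) weight 1/16
  (Z=2, Y=1, X=1) weight 1/18
Group by X:
  weight(X=0) = 1/12
  weight(X=1) = 4/27
Total weight = 1/12 + 4/27 = 25/108
P(X=0 | obs) = 1/12 / 25/108 = 9/25
P(X=1 | obs) = 4/27 / 25/108 = 16/25

P(X=0) = 9/25, P(X=1) = 16/25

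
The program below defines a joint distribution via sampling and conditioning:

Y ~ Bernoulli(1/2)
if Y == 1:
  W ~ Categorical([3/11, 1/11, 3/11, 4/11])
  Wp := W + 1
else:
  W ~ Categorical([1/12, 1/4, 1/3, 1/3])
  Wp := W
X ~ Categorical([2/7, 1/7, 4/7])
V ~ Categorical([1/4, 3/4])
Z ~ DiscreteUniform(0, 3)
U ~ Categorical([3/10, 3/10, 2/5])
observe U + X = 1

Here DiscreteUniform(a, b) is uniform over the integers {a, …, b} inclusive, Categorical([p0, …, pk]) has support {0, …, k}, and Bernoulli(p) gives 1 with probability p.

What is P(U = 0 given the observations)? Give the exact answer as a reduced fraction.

P(U = 0 | obs) = 1/3

Enumerate traces; 128 have nonzero weight after conditioning:
  (Y=0, W=0, X=0, V=0, Z=0, U=1) weight 1/4480
  (Y=0, W=0, X=0, V=0, Z=1, U=1) weight 1/4480
  (Y=0, W=0, X=0, V=0, Z=2, U=1) weight 1/4480
  (Y=0, W=0, X=0, V=0, Z=3, U=1) weight 1/4480
  (Y=0, W=0, X=0, V=1, Z=0, U=1) weight 3/4480
  (Y=0, W=0, X=0, V=1, Z=1, U=1) weight 3/4480
  (Y=0, W=0, X=0, V=1, Z=2, U=1) weight 3/4480
  (Y=0, W=0, X=0, V=1, Z=3, U=1) weight 3/4480
  (Y=0, W=0, X=1, V=0, Z=0, U=0) weight 1/8960
  … 119 more
Group by U:
  weight(U=0) = 3/70
  weight(U=1) = 3/35
Total weight = 3/70 + 3/35 = 9/70
P(U=0 | obs) = 3/70 / 9/70 = 1/3
P(U=1 | obs) = 3/35 / 9/70 = 2/3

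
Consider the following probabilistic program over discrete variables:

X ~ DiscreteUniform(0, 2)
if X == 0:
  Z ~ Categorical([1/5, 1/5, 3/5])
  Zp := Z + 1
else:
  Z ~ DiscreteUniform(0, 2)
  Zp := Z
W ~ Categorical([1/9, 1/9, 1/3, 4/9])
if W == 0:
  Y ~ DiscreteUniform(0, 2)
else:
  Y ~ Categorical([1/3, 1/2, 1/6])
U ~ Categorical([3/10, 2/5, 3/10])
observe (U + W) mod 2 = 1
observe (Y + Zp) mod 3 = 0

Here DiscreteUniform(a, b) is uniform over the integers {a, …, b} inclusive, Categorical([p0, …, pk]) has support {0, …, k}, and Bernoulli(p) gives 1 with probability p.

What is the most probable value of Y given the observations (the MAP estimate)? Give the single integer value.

argmax_v P(Y = v | obs) = 0

Enumerate traces; 54 have nonzero weight after conditioning:
  (X=0, Z=0, W=0, Y=2, U=1) weight 2/2025
  (X=0, Z=0, W=1, Y=2, U=0) weight 1/2700
  (X=0, Z=0, W=1, Y=2, U=2) weight 1/2700
  (X=0, Z=0, W=2, Y=2, U=1) weight 1/675
  (X=0, Z=0, W=3, Y=2, U=0) weight 1/675
  (X=0, Z=0, W=3, Y=2, U=2) weight 1/675
  (X=0, Z=1, W=0, Y=1, U=1) weight 2/2025
  (X=0, Z=1, W=1, Y=1, U=0) weight 1/900
  (X=0, Z=2, W=0, Y=0, U=1) weight 2/675
  … 45 more
Group by Y:
  weight(Y=0) = 437/6075
  weight(Y=1) = 871/12150
  weight(Y=2) = 13/486
Total weight = 437/6075 + 871/12150 + 13/486 = 23/135
P(Y=0 | obs) = 437/6075 / 23/135 = 19/45
P(Y=1 | obs) = 871/12150 / 23/135 = 871/2070
P(Y=2 | obs) = 13/486 / 23/135 = 65/414
argmax = 0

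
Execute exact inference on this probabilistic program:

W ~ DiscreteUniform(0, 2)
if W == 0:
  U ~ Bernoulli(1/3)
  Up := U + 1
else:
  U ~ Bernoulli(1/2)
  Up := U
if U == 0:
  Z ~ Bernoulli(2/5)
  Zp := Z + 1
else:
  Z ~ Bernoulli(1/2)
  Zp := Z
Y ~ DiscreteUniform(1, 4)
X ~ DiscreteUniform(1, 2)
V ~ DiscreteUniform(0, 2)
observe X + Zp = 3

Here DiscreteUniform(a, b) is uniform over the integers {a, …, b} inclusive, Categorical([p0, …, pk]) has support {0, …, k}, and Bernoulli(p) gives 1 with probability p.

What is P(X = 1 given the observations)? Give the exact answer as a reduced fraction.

Enumerate traces; 108 have nonzero weight after conditioning:
  (W=0, U=0, Z=0, Y=1, X=2, V=0) weight 1/180
  (W=0, U=0, Z=0, Y=1, X=2, V=1) weight 1/180
  (W=0, U=0, Z=0, Y=1, X=2, V=2) weight 1/180
  (W=0, U=0, Z=0, Y=2, X=2, V=0) weight 1/180
  (W=0, U=0, Z=0, Y=2, X=2, V=1) weight 1/180
  (W=0, U=0, Z=0, Y=2, X=2, V=2) weight 1/180
  (W=0, U=0, Z=0, Y=3, X=2, V=0) weight 1/180
  (W=0, U=0, Z=0, Y=3, X=2, V=1) weight 1/180
  (W=0, U=0, Z=1, Y=1, X=1, V=0) weight 1/270
  … 99 more
Group by X:
  weight(X=1) = 1/9
  weight(X=2) = 5/18
Total weight = 1/9 + 5/18 = 7/18
P(X=1 | obs) = 1/9 / 7/18 = 2/7
P(X=2 | obs) = 5/18 / 7/18 = 5/7

P(X = 1 | obs) = 2/7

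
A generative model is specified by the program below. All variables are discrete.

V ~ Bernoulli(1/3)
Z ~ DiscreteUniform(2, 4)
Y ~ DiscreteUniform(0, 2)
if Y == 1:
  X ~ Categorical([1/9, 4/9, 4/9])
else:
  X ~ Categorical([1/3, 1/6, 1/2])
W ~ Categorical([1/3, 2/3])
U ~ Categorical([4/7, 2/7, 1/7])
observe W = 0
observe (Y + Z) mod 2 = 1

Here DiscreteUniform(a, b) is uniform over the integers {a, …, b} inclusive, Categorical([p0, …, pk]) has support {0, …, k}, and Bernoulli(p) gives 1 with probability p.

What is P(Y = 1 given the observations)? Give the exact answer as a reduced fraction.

P(Y = 1 | obs) = 1/2

Enumerate traces; 72 have nonzero weight after conditioning:
  (V=0, Z=2, Y=1, X=0, W=0, U=0) weight 8/5103
  (V=0, Z=2, Y=1, X=0, W=0, U=1) weight 4/5103
  (V=0, Z=2, Y=1, X=0, W=0, U=2) weight 2/5103
  (V=0, Z=2, Y=1, X=1, W=0, U=0) weight 32/5103
  (V=0, Z=2, Y=1, X=1, W=0, U=1) weight 16/5103
  (V=0, Z=2, Y=1, X=1, W=0, U=2) weight 8/5103
  (V=0, Z=2, Y=1, X=2, W=0, U=0) weight 32/5103
  (V=0, Z=2, Y=1, X=2, W=0, U=1) weight 16/5103
  (V=0, Z=3, Y=0, X=0, W=0, U=0) weight 8/1701
  (V=0, Z=3, Y=2, X=0, W=0, U=0) weight 8/1701
  … 62 more
Group by Y:
  weight(Y=0) = 1/27
  weight(Y=1) = 2/27
  weight(Y=2) = 1/27
Total weight = 1/27 + 2/27 + 1/27 = 4/27
P(Y=0 | obs) = 1/27 / 4/27 = 1/4
P(Y=1 | obs) = 2/27 / 4/27 = 1/2
P(Y=2 | obs) = 1/27 / 4/27 = 1/4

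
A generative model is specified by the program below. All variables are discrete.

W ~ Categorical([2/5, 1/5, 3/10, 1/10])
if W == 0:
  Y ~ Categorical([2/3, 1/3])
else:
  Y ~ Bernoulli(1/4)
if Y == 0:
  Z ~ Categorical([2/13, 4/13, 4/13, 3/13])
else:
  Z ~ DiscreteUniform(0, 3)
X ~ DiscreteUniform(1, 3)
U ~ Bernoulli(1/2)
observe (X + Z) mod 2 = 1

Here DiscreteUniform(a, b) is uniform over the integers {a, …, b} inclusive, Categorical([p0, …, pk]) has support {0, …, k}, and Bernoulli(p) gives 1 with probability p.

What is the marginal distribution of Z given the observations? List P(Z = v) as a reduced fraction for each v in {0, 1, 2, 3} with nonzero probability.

Enumerate traces; 96 have nonzero weight after conditioning:
  (W=0, Y=0, Z=0, X=1, U=0) weight 4/585
  (W=0, Y=0, Z=0, X=1, U=1) weight 4/585
  (W=0, Y=0, Z=0, X=3, U=0) weight 4/585
  (W=0, Y=0, Z=0, X=3, U=1) weight 4/585
  (W=0, Y=0, Z=1, X=2, U=0) weight 8/585
  (W=0, Y=0, Z=1, X=2, U=1) weight 8/585
  (W=0, Y=0, Z=2, X=1, U=0) weight 8/585
  (W=0, Y=0, Z=2, X=1, U=1) weight 8/585
  (W=0, Y=0, Z=3, X=2, U=0) weight 2/195
  … 87 more
Group by Z:
  weight(Z=0) = 113/936
  weight(Z=1) = 101/1040
  weight(Z=2) = 101/520
  weight(Z=3) = 737/9360
Total weight = 113/936 + 101/1040 + 101/520 + 737/9360 = 2297/4680
P(Z=0 | obs) = 113/936 / 2297/4680 = 565/2297
P(Z=1 | obs) = 101/1040 / 2297/4680 = 909/4594
P(Z=2 | obs) = 101/520 / 2297/4680 = 909/2297
P(Z=3 | obs) = 737/9360 / 2297/4680 = 737/4594

P(Z=0) = 565/2297, P(Z=1) = 909/4594, P(Z=2) = 909/2297, P(Z=3) = 737/4594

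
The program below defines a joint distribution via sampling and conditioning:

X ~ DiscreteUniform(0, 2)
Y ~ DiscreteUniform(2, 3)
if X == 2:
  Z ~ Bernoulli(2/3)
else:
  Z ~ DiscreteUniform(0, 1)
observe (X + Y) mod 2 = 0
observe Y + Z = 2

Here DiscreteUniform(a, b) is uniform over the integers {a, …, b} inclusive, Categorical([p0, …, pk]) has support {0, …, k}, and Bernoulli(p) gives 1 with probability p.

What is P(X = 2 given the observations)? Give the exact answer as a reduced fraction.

P(X = 2 | obs) = 2/5

Enumerate traces; 2 have nonzero weight after conditioning:
  (X=0, Y=2, Z=0) weight 1/12
  (X=2, Y=2, Z=0) weight 1/18
Group by X:
  weight(X=0) = 1/12
  weight(X=2) = 1/18
Total weight = 1/12 + 1/18 = 5/36
P(X=0 | obs) = 1/12 / 5/36 = 3/5
P(X=2 | obs) = 1/18 / 5/36 = 2/5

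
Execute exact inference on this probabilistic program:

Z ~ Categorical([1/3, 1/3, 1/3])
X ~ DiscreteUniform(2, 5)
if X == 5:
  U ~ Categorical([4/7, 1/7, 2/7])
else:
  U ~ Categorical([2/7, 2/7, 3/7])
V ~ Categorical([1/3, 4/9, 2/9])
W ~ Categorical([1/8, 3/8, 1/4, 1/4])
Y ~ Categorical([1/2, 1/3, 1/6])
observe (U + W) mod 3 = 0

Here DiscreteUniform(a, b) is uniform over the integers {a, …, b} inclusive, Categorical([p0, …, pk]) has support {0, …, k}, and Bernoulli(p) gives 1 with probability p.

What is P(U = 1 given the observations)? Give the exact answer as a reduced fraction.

P(U = 1 | obs) = 2/11

Enumerate traces; 432 have nonzero weight after conditioning:
  (Z=0, X=2, U=0, V=0, W=0, Y=0) weight 1/2016
  (Z=0, X=2, U=0, V=0, W=0, Y=1) weight 1/3024
  (Z=0, X=2, U=0, V=0, W=0, Y=2) weight 1/6048
  (Z=0, X=2, U=0, V=0, W=3, Y=0) weight 1/1008
  (Z=0, X=2, U=0, V=0, W=3, Y=1) weight 1/1512
  (Z=0, X=2, U=0, V=0, W=3, Y=2) weight 1/3024
  (Z=0, X=2, U=0, V=1, W=0, Y=0) weight 1/1512
  (Z=0, X=2, U=0, V=1, W=0, Y=1) weight 1/2268
  (Z=0, X=2, U=1, V=0, W=2, Y=0) weight 1/1008
  (Z=0, X=2, U=2, V=0, W=1, Y=0) weight 1/448
  … 422 more
Group by U:
  weight(U=0) = 15/112
  weight(U=1) = 1/16
  weight(U=2) = 33/224
Total weight = 15/112 + 1/16 + 33/224 = 11/32
P(U=0 | obs) = 15/112 / 11/32 = 30/77
P(U=1 | obs) = 1/16 / 11/32 = 2/11
P(U=2 | obs) = 33/224 / 11/32 = 3/7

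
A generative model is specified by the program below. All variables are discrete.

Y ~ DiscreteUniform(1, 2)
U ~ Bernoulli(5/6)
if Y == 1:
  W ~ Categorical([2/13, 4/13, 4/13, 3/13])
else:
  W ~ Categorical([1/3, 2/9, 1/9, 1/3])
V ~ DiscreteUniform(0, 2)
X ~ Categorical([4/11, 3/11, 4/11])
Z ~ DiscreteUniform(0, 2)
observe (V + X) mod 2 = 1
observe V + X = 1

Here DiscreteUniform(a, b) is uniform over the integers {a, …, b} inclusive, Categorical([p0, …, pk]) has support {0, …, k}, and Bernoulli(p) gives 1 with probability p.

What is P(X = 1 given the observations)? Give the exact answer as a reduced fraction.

P(X = 1 | obs) = 3/7

Enumerate traces; 96 have nonzero weight after conditioning:
  (Y=1, U=0, W=0, V=0, X=1, Z=0) weight 1/2574
  (Y=1, U=0, W=0, V=0, X=1, Z=1) weight 1/2574
  (Y=1, U=0, W=0, V=0, X=1, Z=2) weight 1/2574
  (Y=1, U=0, W=0, V=1, X=0, Z=0) weight 2/3861
  (Y=1, U=0, W=0, V=1, X=0, Z=1) weight 2/3861
  (Y=1, U=0, W=0, V=1, X=0, Z=2) weight 2/3861
  (Y=1, U=0, W=1, V=0, X=1, Z=0) weight 1/1287
  (Y=1, U=0, W=1, V=0, X=1, Z=1) weight 1/1287
  … 88 more
Group by X:
  weight(X=0) = 4/33
  weight(X=1) = 1/11
Total weight = 4/33 + 1/11 = 7/33
P(X=0 | obs) = 4/33 / 7/33 = 4/7
P(X=1 | obs) = 1/11 / 7/33 = 3/7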